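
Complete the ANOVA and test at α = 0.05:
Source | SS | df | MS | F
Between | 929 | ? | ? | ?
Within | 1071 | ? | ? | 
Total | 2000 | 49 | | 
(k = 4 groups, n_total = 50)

df_between = 3, df_within = 46. MS_between = 309.67, MS_within = 23.28. F = 13.3, F_crit ≈ 2.807. Reject H₀.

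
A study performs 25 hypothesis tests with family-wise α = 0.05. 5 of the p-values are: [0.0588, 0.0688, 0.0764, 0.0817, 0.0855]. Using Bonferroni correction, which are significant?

Bonferroni α = 0.05/25 = 0.002. None of the given p-values are significant.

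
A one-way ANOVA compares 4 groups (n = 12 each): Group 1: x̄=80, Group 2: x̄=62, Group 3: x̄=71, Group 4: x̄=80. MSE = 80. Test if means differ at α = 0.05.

Grand mean = 73.25. SS_between = 2673.0, MS_between = 891.0. F = 11.137, F_crit ≈ 2.816. Reject H₀.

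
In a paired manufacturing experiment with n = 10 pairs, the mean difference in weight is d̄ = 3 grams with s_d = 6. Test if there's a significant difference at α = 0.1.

t = d̄/(s_d/√n) = 3/(6/√10) = 1.581. df = 9, critical t = ±1.833. Fail to reject H₀.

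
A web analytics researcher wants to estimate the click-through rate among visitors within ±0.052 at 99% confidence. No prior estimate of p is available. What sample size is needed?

Conservative approach: use p = 0.5 (maximizes p(1-p) = 0.25). n = z²(0.25)/E² = 2.576²×0.25/0.052² = 613.5 → n = 614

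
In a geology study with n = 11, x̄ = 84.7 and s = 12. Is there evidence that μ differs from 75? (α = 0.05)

t = (x̄ - μ₀)/(s/√n) = (84.7 - 75)/(12/√11) = 2.681. df = 10, critical t = ±2.228. Reject H₀.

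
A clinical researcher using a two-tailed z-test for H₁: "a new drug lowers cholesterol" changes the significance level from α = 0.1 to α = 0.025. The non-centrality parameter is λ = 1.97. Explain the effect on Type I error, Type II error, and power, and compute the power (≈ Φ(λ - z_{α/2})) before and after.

Decreasing α from 0.1 to 0.025:
• Type I error rate decreases (α is the Type I rate by definition).
• Critical value moves from z_{α/2} = 1.645 to 2.241, so power = Φ(λ - z_{α/2}) goes from Φ(1.97 - 1.645) = 0.627 to Φ(1.97 - 2.241) = 0.393.
• Type II error rate β = 1 - power therefore increases (0.373 → 0.607).
Appropriate when false positives are costly — here, approving an ineffective drug — patients take a useless medication and may skip effective alternatives.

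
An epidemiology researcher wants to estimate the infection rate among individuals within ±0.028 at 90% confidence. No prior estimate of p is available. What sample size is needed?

Conservative approach: use p = 0.5 (maximizes p(1-p) = 0.25). n = z²(0.25)/E² = 1.645²×0.25/0.028² = 862.9 → n = 863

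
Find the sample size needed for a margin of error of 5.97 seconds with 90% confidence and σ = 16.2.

n = (z*σ/E)² = (1.645×16.2/5.97)² = 19.9 → n = 20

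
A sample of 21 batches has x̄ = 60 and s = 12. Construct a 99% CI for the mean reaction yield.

CI = x̄ ± t*(s/√n) = 60 ± 2.845(12/√21) = (52.55, 67.45)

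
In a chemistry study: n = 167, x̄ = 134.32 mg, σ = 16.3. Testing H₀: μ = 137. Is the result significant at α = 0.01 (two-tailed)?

z = (134.32 - 137)/(16.3/√167) = -2.125. Since |z| ≤ 2.576, not significant at α = 0.01.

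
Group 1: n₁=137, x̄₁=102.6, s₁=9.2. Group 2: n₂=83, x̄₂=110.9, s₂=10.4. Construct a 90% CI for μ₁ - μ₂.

Difference = -8.3. SE = √(9.2²/137 + 10.4²/83) = 1.386. CI = (-10.58, -6.02)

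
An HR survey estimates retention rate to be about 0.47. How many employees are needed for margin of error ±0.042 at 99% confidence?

n = z²p(1-p)/E² = 2.576²×0.47×0.53/0.042² = 937.1 → n = 938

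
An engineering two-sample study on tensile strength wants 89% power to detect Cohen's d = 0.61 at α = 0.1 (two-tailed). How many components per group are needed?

z_{α/2} = 1.645, z_β = Φ⁻¹(0.89) = 1.227. For medium effect (d = 0.61): n per group = 2(z_{α/2} + z_β)²/d² = 2(1.645 + 1.227)²/0.61² = 44.3 → 45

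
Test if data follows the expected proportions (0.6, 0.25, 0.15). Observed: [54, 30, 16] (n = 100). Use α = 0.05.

Expected: [60.0, 25.0, 15.0]. χ² = 1.667. df = 2, critical = 5.991. Fail to reject H₀.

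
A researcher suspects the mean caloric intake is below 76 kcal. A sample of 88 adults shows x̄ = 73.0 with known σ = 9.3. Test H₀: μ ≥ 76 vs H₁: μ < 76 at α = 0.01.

z = -3.026. Critical value: -2.33. Reject H₀.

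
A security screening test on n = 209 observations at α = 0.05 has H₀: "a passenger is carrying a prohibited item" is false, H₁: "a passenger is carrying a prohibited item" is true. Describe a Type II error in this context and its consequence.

Type II error: failing to reject H₀ when it is false — concluding that a passenger is carrying a prohibited item is not supported when in fact it is. Consequence: letting a prohibited item through — security breach.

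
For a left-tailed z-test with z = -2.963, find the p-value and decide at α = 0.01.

p = P(Z < -2.963) = Φ(-2.963) ≈ 0.0015. Since p < 0.01, reject H₀ (significant) at α = 0.01.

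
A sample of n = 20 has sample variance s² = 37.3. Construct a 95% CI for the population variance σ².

df = 19. χ²_{0.025} = 32.852, χ²_{0.975} = 8.907. CI for σ² = ((n-1)s²/χ²_{α/2}, (n-1)s²/χ²_{1-α/2}) = (19·37.3/32.852, 19·37.3/8.907) = (21.57, 79.57)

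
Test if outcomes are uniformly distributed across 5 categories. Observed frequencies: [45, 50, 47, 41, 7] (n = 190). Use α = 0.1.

Expected = 38 each. χ² = Σ(O-E)²/E = 32.737. df = 4, critical value = 7.779. Reject H₀.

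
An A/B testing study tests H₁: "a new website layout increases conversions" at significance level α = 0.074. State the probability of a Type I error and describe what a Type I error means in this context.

P(Type I error) = α = 0.074. A Type I error is rejecting H₀ when H₀ is actually true (false positive) — here, concluding that a new website layout increases conversions when in fact this is not the case. Consequence: rolling out a layout that doesn't actually help — wasted engineering effort.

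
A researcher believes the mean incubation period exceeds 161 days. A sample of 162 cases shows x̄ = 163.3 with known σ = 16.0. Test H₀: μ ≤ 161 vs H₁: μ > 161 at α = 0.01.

z = 1.83. Critical value: 2.33. Fail to reject H₀.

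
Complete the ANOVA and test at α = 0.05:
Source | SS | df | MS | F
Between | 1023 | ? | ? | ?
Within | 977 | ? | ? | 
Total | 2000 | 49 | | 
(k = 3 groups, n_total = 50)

df_between = 2, df_within = 47. MS_between = 511.5, MS_within = 20.79. F = 24.606, F_crit ≈ 3.195. Reject H₀.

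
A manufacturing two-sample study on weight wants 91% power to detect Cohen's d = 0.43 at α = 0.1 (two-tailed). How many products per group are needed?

z_{α/2} = 1.645, z_β = Φ⁻¹(0.91) = 1.341. For small effect (d = 0.43): n per group = 2(z_{α/2} + z_β)²/d² = 2(1.645 + 1.341)²/0.43² = 96.4 → 97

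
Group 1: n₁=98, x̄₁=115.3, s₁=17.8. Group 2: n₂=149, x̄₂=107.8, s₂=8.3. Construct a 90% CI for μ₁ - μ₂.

Difference = 7.5. SE = √(17.8²/98 + 8.3²/149) = 1.922. CI = (4.34, 10.66)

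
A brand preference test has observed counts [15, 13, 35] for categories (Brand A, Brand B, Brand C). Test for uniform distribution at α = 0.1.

Expected = 21 each. χ² = Σ(O-E)²/E = 14.095. df = 2, critical value = 4.605. Reject H₀.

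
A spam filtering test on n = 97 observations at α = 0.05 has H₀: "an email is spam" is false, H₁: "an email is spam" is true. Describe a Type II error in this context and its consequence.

Type II error: failing to reject H₀ when it is false — concluding that an email is spam is not supported when in fact it is. Consequence: a spam email lands in the inbox.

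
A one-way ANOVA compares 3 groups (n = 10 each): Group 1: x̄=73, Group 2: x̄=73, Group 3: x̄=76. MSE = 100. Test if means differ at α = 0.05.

Grand mean = 74.0. SS_between = 60.0, MS_between = 30.0. F = 0.3, F_crit ≈ 3.354. Fail to reject H₀.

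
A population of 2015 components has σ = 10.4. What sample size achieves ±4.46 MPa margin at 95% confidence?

Without FPC: n₀ = (1.96×10.4/4.46)² = 20.889. With FPC: n = n₀N/(n₀+N-1) = 20.7 → n = 21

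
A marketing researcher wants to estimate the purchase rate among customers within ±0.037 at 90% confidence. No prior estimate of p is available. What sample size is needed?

Conservative approach: use p = 0.5 (maximizes p(1-p) = 0.25). n = z²(0.25)/E² = 1.645²×0.25/0.037² = 494.2 → n = 495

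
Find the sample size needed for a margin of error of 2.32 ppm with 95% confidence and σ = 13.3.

n = (z*σ/E)² = (1.96×13.3/2.32)² = 126.3 → n = 127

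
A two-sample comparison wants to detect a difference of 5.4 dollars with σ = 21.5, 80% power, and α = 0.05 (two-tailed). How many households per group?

n per group = 2(z_α/2 + z_β)²σ²/d² = 2×(1.96 + 0.84)²×21.5²/5.4² = 248.6 → n = 249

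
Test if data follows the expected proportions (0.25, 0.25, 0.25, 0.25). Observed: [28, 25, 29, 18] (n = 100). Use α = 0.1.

Expected: [25.0, 25.0, 25.0, 25.0]. χ² = 2.96. df = 3, critical = 6.251. Fail to reject H₀.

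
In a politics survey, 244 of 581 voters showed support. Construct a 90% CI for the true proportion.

p̂ = 0.42. CI = p̂ ± z*√(p̂(1-p̂)/n) = (0.386, 0.454)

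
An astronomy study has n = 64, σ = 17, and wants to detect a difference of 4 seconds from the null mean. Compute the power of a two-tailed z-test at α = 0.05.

SE = σ/√n = 17/√64 = 2.125. Non-centrality λ = d/SE = 4/2.125 = 1.882. Power ≈ Φ(λ - z_{α/2}) = Φ(1.882 - 1.96) = Φ(-0.078) = 0.469.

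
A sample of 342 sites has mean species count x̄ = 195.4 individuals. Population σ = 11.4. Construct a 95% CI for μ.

CI = x̄ ± z*(σ/√n) = 195.4 ± 1.96(11.4/√342) = 195.4 ± 1.21 = (194.19, 196.61)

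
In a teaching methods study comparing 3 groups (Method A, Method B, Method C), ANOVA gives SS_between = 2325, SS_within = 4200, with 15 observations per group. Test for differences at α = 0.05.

df_between = 2, df_within = 42. F = MS_between/MS_within = 1162.5/100.0 = 11.625. F_crit ≈ 3.22. Reject H₀. At least one mean differs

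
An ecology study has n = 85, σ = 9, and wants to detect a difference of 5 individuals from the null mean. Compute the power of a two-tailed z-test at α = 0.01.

SE = σ/√n = 9/√85 = 0.976. Non-centrality λ = d/SE = 5/0.976 = 5.122. Power ≈ Φ(λ - z_{α/2}) = Φ(5.122 - 2.576) = Φ(2.546) = 0.995.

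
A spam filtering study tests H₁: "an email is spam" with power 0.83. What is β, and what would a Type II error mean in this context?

β = 1 - power = 1 - 0.83 = 0.17. A Type II error is failing to reject H₀ when H₀ is false (false negative) — here, failing to conclude that an email is spam when in fact it is true. Consequence: a spam email lands in the inbox.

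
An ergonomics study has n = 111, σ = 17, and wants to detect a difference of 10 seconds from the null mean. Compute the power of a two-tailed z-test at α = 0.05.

SE = σ/√n = 17/√111 = 1.614. Non-centrality λ = d/SE = 10/1.614 = 6.197. Power ≈ Φ(λ - z_{α/2}) = Φ(6.197 - 1.96) = Φ(4.237) = 1.0.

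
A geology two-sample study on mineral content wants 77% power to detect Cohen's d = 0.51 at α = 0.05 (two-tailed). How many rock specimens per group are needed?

z_{α/2} = 1.96, z_β = Φ⁻¹(0.77) = 0.739. For medium effect (d = 0.51): n per group = 2(z_{α/2} + z_β)²/d² = 2(1.96 + 0.739)²/0.51² = 56.01 → 57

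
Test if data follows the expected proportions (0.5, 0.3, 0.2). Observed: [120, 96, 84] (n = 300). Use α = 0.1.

Expected: [150.0, 90.0, 60.0]. χ² = 16.0. df = 2, critical = 4.605. Reject H₀.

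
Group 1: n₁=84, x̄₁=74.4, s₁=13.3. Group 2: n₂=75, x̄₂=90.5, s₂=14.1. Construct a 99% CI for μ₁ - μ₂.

Difference = -16.1. SE = √(13.3²/84 + 14.1²/75) = 2.181. CI = (-21.72, -10.48)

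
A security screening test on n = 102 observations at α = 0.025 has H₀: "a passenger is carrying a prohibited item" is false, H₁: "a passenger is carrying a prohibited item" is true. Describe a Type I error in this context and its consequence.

Type I error: rejecting H₀ when it is true — concluding that a passenger is carrying a prohibited item when in fact it is not. Consequence: detaining an innocent passenger — delay and inconvenience.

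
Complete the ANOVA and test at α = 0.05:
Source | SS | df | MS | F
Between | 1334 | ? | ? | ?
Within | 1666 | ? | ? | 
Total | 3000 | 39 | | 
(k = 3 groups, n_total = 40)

df_between = 2, df_within = 37. MS_between = 667.0, MS_within = 45.03. F = 14.813, F_crit ≈ 3.252. Reject H₀.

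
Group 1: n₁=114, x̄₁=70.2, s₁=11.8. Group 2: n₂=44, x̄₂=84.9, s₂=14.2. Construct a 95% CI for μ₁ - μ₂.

Difference = -14.7. SE = √(11.8²/114 + 14.2²/44) = 2.409. CI = (-19.42, -9.98)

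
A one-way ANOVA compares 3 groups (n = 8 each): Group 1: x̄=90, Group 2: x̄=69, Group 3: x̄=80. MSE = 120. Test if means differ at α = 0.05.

Grand mean = 79.67. SS_between = 1765.33, MS_between = 882.67. F = 7.356, F_crit ≈ 3.467. Reject H₀.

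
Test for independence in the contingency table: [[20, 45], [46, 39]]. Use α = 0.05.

χ² = 8.149. df = 1, critical = 3.841. Reject H₀. Variables are dependent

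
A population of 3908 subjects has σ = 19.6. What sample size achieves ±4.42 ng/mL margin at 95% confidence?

Without FPC: n₀ = (1.96×19.6/4.42)² = 75.54. With FPC: n = n₀N/(n₀+N-1) = 74.1 → n = 75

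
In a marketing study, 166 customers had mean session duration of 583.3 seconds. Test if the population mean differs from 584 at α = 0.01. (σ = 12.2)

z = (x̄ - μ₀)/(σ/√n) = (583.3 - 584)/(12.2/√166) = -0.739. Critical value: ±2.576. Since |-0.739| ≤ 2.576, Fail to reject H₀.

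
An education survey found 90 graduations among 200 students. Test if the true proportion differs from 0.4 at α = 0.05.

p̂ = 0.45, p₀ = 0.4. z = (p̂ - p₀)/√(p₀(1-p₀)/n) = 1.443. Critical: ±1.96. Fail to reject H₀.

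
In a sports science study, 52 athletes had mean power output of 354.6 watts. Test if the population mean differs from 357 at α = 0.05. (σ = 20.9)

z = (x̄ - μ₀)/(σ/√n) = (354.6 - 357)/(20.9/√52) = -0.828. Critical value: ±1.96. Since |-0.828| ≤ 1.96, Fail to reject H₀.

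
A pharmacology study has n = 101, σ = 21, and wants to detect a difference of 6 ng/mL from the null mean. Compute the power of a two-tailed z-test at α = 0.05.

SE = σ/√n = 21/√101 = 2.09. Non-centrality λ = d/SE = 6/2.09 = 2.871. Power ≈ Φ(λ - z_{α/2}) = Φ(2.871 - 1.96) = Φ(0.911) = 0.819.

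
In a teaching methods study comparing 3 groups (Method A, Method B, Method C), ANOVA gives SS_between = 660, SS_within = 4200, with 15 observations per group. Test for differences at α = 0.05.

df_between = 2, df_within = 42. F = MS_between/MS_within = 330.0/100.0 = 3.3. F_crit ≈ 3.22. Reject H₀. At least one mean differs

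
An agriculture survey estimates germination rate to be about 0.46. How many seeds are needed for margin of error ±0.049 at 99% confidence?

n = z²p(1-p)/E² = 2.576²×0.46×0.54/0.049² = 686.5 → n = 687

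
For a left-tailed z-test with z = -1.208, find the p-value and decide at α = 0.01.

p = P(Z < -1.208) = Φ(-1.208) ≈ 0.1135. Since p ≥ 0.01, fail to reject H₀ (not significant) at α = 0.01.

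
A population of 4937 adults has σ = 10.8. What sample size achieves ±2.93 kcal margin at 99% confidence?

Without FPC: n₀ = (2.576×10.8/2.93)² = 90.158. With FPC: n = n₀N/(n₀+N-1) = 88.6 → n = 89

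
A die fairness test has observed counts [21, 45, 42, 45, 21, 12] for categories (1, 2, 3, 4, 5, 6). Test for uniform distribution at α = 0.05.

Expected = 31 each. χ² = Σ(O-E)²/E = 34.645. df = 5, critical value = 11.07. Reject H₀.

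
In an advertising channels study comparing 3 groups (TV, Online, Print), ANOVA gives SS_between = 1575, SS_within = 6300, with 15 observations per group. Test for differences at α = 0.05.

df_between = 2, df_within = 42. F = MS_between/MS_within = 787.5/150.0 = 5.25. F_crit ≈ 3.22. Reject H₀. At least one mean differs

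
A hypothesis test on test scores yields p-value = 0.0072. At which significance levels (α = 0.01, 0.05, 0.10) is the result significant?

p = 0.0072. Significant at: α = 0.01, 0.05, 0.1.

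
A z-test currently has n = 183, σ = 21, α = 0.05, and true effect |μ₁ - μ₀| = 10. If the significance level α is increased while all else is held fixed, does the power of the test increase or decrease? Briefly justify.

Power increases: a larger α lowers the critical value, so more of the H₁ sampling distribution falls in the rejection region.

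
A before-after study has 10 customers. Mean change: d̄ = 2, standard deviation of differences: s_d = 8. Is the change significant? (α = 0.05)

t = d̄/(s_d/√n) = 2/(8/√10) = 0.791. df = 9, critical t = ±2.262. Fail to reject H₀.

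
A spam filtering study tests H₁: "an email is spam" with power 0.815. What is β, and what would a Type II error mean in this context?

β = 1 - power = 1 - 0.815 = 0.185. A Type II error is failing to reject H₀ when H₀ is false (false negative) — here, failing to conclude that an email is spam when in fact it is true. Consequence: a spam email lands in the inbox.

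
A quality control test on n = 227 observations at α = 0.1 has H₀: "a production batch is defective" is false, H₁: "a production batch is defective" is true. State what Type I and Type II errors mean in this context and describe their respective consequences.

Type I (false positive): concluding that a production batch is defective when it is not — scrapping a good batch — wasted material and cost for no reason. Type II (false negative): failing to conclude that a production batch is defective when it is — shipping a defective batch — faulty products reach customers. Which is costlier depends on domain priorities and is a judgement call rather than a statistical fact.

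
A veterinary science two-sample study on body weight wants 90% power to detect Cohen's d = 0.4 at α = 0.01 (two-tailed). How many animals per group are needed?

z_{α/2} = 2.576, z_β = Φ⁻¹(0.9) = 1.282. For small effect (d = 0.4): n per group = 2(z_{α/2} + z_β)²/d² = 2(2.576 + 1.282)²/0.4² = 186.1 → 187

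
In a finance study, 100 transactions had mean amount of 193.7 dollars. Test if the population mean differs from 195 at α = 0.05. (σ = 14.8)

z = (x̄ - μ₀)/(σ/√n) = (193.7 - 195)/(14.8/√100) = -0.878. Critical value: ±1.96. Since |-0.878| ≤ 1.96, Fail to reject H₀.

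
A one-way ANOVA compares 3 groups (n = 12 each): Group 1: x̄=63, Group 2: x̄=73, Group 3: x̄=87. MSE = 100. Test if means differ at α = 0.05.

Grand mean = 74.33. SS_between = 3488.0, MS_between = 1744.0. F = 17.44, F_crit ≈ 3.285. Reject H₀.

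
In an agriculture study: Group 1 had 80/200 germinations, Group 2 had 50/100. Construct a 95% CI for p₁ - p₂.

p̂₁ = 0.4, p̂₂ = 0.5. Difference = -0.1. CI = (-0.219, 0.019)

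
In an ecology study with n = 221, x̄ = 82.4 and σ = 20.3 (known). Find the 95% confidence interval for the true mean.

CI = x̄ ± z*(σ/√n) = 82.4 ± 1.96(20.3/√221) = 82.4 ± 2.68 = (79.72, 85.08)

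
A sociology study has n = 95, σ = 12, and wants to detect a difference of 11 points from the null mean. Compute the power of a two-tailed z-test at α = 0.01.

SE = σ/√n = 12/√95 = 1.231. Non-centrality λ = d/SE = 11/1.231 = 8.935. Power ≈ Φ(λ - z_{α/2}) = Φ(8.935 - 2.576) = Φ(6.359) = 1.0.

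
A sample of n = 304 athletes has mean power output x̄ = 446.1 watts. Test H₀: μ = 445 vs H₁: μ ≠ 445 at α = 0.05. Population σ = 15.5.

z = (x̄ - μ₀)/(σ/√n) = (446.1 - 445)/(15.5/√304) = 1.237. Critical value: ±1.96. Since |1.237| ≤ 1.96, Fail to reject H₀.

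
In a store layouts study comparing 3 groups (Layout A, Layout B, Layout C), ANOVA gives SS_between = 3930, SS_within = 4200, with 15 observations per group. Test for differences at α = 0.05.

df_between = 2, df_within = 42. F = MS_between/MS_within = 1965.0/100.0 = 19.65. F_crit ≈ 3.22. Reject H₀. At least one mean differs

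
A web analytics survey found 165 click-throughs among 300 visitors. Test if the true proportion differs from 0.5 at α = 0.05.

p̂ = 0.55, p₀ = 0.5. z = (p̂ - p₀)/√(p₀(1-p₀)/n) = 1.732. Critical: ±1.96. Fail to reject H₀.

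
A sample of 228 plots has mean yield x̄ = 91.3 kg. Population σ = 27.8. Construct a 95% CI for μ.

CI = x̄ ± z*(σ/√n) = 91.3 ± 1.96(27.8/√228) = 91.3 ± 3.61 = (87.69, 94.91)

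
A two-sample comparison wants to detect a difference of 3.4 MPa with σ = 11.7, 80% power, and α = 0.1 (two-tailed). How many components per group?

n per group = 2(z_α/2 + z_β)²σ²/d² = 2×(1.645 + 0.84)²×11.7²/3.4² = 146.3 → n = 147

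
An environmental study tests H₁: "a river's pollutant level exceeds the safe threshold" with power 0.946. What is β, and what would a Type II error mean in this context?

β = 1 - power = 1 - 0.946 = 0.054. A Type II error is failing to reject H₀ when H₀ is false (false negative) — here, failing to conclude that a river's pollutant level exceeds the safe threshold when in fact it is true. Consequence: allowing unsafe pollution to continue.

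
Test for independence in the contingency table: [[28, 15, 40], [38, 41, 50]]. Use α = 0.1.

χ² = 4.95. df = 2, critical = 4.605. Reject H₀. Variables are dependent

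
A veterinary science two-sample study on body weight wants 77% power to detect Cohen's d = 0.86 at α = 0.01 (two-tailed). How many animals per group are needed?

z_{α/2} = 2.576, z_β = Φ⁻¹(0.77) = 0.739. For large effect (d = 0.86): n per group = 2(z_{α/2} + z_β)²/d² = 2(2.576 + 0.739)²/0.86² = 29.7 → 30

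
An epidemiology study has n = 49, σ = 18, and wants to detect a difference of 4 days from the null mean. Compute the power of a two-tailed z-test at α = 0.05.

SE = σ/√n = 18/√49 = 2.571. Non-centrality λ = d/SE = 4/2.571 = 1.556. Power ≈ Φ(λ - z_{α/2}) = Φ(1.556 - 1.96) = Φ(-0.404) = 0.343.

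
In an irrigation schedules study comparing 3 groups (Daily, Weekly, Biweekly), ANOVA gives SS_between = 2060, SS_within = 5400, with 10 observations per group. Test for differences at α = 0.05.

df_between = 2, df_within = 27. F = MS_between/MS_within = 1030.0/200.0 = 5.15. F_crit ≈ 3.354. Reject H₀. At least one mean differs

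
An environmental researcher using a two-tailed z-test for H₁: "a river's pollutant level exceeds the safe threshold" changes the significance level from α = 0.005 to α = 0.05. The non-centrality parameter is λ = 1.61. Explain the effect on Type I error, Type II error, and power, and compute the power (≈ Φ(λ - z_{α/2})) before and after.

Increasing α from 0.005 to 0.05:
• Type I error rate increases (α is the Type I rate by definition).
• Critical value moves from z_{α/2} = 2.807 to 1.96, so power = Φ(λ - z_{α/2}) goes from Φ(1.61 - 2.807) = 0.116 to Φ(1.61 - 1.96) = 0.363.
• Type II error rate β = 1 - power therefore decreases (0.884 → 0.637).
Appropriate when false negatives are costly — here, allowing unsafe pollution to continue.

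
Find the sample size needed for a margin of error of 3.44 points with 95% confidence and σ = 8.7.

n = (z*σ/E)² = (1.96×8.7/3.44)² = 24.6 → n = 25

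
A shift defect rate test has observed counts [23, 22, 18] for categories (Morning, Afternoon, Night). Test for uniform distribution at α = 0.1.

Expected = 21 each. χ² = Σ(O-E)²/E = 0.667. df = 2, critical value = 4.605. Fail to reject H₀.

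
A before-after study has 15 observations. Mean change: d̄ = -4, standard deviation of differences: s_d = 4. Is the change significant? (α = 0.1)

t = d̄/(s_d/√n) = -4/(4/√15) = -3.873. df = 14, critical t = ±1.761. Reject H₀.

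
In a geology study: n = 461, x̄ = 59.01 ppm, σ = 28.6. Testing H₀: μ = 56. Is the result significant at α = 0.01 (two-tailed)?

z = (59.01 - 56)/(28.6/√461) = 2.26. Since |z| ≤ 2.576, not significant at α = 0.01.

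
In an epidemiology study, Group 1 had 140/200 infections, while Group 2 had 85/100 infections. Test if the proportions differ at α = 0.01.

p̂₁ = 0.7, p̂₂ = 0.85, pooled p̂ = 0.75. z = -2.828. Critical: ±2.576. Reject H₀.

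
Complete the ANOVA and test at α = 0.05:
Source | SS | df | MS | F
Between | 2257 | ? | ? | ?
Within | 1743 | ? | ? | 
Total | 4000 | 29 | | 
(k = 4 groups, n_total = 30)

df_between = 3, df_within = 26. MS_between = 752.33, MS_within = 67.04. F = 11.222, F_crit ≈ 2.975. Reject H₀.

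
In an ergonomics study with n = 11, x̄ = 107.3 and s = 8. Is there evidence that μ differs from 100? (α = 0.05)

t = (x̄ - μ₀)/(s/√n) = (107.3 - 100)/(8/√11) = 3.026. df = 10, critical t = ±2.228. Reject H₀.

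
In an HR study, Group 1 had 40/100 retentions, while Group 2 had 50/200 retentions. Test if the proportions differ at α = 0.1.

p̂₁ = 0.4, p̂₂ = 0.25, pooled p̂ = 0.3. z = 2.673. Critical: ±1.645. Reject H₀.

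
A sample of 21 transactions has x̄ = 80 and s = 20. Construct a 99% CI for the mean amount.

CI = x̄ ± t*(s/√n) = 80 ± 2.845(20/√21) = (67.58, 92.42)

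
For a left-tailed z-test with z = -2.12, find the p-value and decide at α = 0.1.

p = P(Z < -2.12) = Φ(-2.12) ≈ 0.017. Since p < 0.1, reject H₀ (significant) at α = 0.1.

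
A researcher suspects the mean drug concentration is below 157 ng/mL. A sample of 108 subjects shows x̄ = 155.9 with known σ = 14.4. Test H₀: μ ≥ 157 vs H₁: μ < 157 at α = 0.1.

z = -0.794. Critical value: -1.28. Fail to reject H₀.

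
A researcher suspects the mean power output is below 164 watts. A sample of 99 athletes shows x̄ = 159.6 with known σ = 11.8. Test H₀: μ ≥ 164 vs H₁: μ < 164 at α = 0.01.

z = -3.71. Critical value: -2.33. Reject H₀.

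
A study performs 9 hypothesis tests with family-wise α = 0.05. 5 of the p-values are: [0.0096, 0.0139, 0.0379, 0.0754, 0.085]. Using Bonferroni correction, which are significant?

Bonferroni α = 0.05/9 = 0.00556. None of the given p-values are significant.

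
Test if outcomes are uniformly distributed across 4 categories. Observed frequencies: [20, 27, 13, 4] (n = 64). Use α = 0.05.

Expected = 16 each. χ² = Σ(O-E)²/E = 18.125. df = 3, critical value = 7.815. Reject H₀.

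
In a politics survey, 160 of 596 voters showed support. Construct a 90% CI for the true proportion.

p̂ = 0.268. CI = p̂ ± z*√(p̂(1-p̂)/n) = (0.239, 0.298)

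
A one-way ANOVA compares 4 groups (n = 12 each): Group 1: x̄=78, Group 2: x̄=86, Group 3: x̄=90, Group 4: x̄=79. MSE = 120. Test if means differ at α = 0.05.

Grand mean = 83.25. SS_between = 1185.0, MS_between = 395.0. F = 3.292, F_crit ≈ 2.816. Reject H₀.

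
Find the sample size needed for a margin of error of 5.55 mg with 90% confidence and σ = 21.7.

n = (z*σ/E)² = (1.645×21.7/5.55)² = 41.4 → n = 42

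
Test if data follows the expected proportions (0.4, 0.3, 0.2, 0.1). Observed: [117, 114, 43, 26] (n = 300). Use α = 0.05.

Expected: [120.0, 90.0, 60.0, 30.0]. χ² = 11.825. df = 3, critical = 7.815. Reject H₀.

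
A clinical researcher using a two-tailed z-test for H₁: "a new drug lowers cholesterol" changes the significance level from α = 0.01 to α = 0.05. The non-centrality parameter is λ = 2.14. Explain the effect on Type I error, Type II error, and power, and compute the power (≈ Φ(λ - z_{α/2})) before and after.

Increasing α from 0.01 to 0.05:
• Type I error rate increases (α is the Type I rate by definition).
• Critical value moves from z_{α/2} = 2.576 to 1.96, so power = Φ(λ - z_{α/2}) goes from Φ(2.14 - 2.576) = 0.331 to Φ(2.14 - 1.96) = 0.571.
• Type II error rate β = 1 - power therefore decreases (0.669 → 0.429).
Appropriate when false negatives are costly — here, shelving an effective drug — patients miss out on a treatment that would have helped.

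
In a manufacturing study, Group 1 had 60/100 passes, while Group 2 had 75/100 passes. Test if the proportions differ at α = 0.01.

p̂₁ = 0.6, p̂₂ = 0.75, pooled p̂ = 0.675. z = -2.265. Critical: ±2.576. Fail to reject H₀.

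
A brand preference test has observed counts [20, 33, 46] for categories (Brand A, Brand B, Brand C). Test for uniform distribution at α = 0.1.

Expected = 33 each. χ² = Σ(O-E)²/E = 10.242. df = 2, critical value = 4.605. Reject H₀.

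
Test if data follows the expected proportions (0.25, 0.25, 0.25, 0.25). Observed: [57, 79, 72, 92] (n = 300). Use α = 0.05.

Expected: [75.0, 75.0, 75.0, 75.0]. χ² = 8.507. df = 3, critical = 7.815. Reject H₀.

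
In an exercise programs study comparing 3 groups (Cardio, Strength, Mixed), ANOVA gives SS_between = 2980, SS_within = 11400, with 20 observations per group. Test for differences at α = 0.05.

df_between = 2, df_within = 57. F = MS_between/MS_within = 1490.0/200.0 = 7.45. F_crit ≈ 3.159. Reject H₀. At least one mean differs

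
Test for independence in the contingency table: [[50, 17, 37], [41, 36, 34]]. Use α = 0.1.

χ² = 7.608. df = 2, critical = 4.605. Reject H₀. Variables are dependent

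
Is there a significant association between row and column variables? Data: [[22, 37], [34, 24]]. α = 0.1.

χ² = 5.334. df = 1, critical = 2.706. Reject H₀. Variables are dependent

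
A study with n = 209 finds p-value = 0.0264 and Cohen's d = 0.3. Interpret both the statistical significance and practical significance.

Statistically significant (p = 0.0264 < 0.05). Cohen's d = 0.3 indicates a small effect size. Both statistical and practical significance should be considered.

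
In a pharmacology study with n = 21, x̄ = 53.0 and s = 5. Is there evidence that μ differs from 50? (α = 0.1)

t = (x̄ - μ₀)/(s/√n) = (53.0 - 50)/(5/√21) = 2.75. df = 20, critical t = ±1.725. Reject H₀.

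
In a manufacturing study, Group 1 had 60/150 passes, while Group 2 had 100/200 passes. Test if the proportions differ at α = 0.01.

p̂₁ = 0.4, p̂₂ = 0.5, pooled p̂ = 0.457. z = -1.858. Critical: ±2.576. Fail to reject H₀.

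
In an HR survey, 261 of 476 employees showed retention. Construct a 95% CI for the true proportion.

p̂ = 0.548. CI = p̂ ± z*√(p̂(1-p̂)/n) = (0.504, 0.593)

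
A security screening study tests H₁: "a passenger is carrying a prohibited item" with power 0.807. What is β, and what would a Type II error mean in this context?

β = 1 - power = 1 - 0.807 = 0.193. A Type II error is failing to reject H₀ when H₀ is false (false negative) — here, failing to conclude that a passenger is carrying a prohibited item when in fact it is true. Consequence: letting a prohibited item through — security breach.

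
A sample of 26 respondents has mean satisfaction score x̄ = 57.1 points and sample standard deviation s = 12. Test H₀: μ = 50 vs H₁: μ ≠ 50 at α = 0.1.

t = (x̄ - μ₀)/(s/√n) = (57.1 - 50)/(12/√26) = 3.017. df = 25, critical t = ±1.708. Reject H₀.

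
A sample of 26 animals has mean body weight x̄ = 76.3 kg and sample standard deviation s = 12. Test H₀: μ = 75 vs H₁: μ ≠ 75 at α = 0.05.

t = (x̄ - μ₀)/(s/√n) = (76.3 - 75)/(12/√26) = 0.552. df = 25, critical t = ±2.06. Fail to reject H₀.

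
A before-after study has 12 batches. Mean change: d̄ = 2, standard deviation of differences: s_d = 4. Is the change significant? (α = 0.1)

t = d̄/(s_d/√n) = 2/(4/√12) = 1.732. df = 11, critical t = ±1.796. Fail to reject H₀.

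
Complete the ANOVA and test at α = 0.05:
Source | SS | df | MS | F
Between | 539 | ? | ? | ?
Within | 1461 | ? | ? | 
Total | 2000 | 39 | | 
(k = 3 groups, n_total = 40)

df_between = 2, df_within = 37. MS_between = 269.5, MS_within = 39.49. F = 6.825, F_crit ≈ 3.252. Reject H₀.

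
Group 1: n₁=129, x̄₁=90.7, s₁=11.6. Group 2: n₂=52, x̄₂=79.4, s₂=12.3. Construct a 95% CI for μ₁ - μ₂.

Difference = 11.3. SE = √(11.6²/129 + 12.3²/52) = 1.988. CI = (7.4, 15.2)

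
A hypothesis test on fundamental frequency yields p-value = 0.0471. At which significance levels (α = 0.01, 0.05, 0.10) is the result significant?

p = 0.0471. Significant at: α = 0.05, 0.1.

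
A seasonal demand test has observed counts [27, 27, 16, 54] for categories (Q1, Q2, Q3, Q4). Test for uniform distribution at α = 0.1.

Expected = 31 each. χ² = Σ(O-E)²/E = 25.355. df = 3, critical value = 6.251. Reject H₀.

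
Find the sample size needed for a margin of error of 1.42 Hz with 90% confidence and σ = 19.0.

n = (z*σ/E)² = (1.645×19.0/1.42)² = 484.5 → n = 485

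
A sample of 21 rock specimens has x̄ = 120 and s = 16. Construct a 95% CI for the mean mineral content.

CI = x̄ ± t*(s/√n) = 120 ± 2.086(16/√21) = (112.72, 127.28)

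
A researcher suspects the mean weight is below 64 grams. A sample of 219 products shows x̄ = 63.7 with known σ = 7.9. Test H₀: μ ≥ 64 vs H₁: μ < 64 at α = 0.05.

z = -0.562. Critical value: -1.645. Fail to reject H₀.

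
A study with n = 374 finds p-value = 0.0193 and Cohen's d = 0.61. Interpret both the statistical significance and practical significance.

Statistically significant (p = 0.0193 < 0.05). Cohen's d = 0.61 indicates a medium effect size. Both statistical and practical significance should be considered.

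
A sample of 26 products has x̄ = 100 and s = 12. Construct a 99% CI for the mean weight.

CI = x̄ ± t*(s/√n) = 100 ± 2.787(12/√26) = (93.44, 106.56)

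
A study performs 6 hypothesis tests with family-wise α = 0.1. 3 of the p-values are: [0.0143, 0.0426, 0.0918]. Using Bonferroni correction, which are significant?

Bonferroni α = 0.1/6 = 0.01667. Significant p-values: [0.0143]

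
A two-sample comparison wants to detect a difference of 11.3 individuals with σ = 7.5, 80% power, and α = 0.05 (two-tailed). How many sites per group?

n per group = 2(z_α/2 + z_β)²σ²/d² = 2×(1.96 + 0.84)²×7.5²/11.3² = 6.9 → n = 7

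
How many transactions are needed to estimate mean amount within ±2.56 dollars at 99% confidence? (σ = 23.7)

n = (z*σ/E)² = (2.576×23.7/2.56)² = 568.7 → n = 569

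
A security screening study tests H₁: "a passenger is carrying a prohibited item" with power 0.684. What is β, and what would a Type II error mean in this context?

β = 1 - power = 1 - 0.684 = 0.316. A Type II error is failing to reject H₀ when H₀ is false (false negative) — here, failing to conclude that a passenger is carrying a prohibited item when in fact it is true. Consequence: letting a prohibited item through — security breach.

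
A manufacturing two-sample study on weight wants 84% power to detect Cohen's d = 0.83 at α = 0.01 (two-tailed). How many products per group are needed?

z_{α/2} = 2.576, z_β = Φ⁻¹(0.84) = 0.994. For large effect (d = 0.83): n per group = 2(z_{α/2} + z_β)²/d² = 2(2.576 + 0.994)²/0.83² = 37.001 → 38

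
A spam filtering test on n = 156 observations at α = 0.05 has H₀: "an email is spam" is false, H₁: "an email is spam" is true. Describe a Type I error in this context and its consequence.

Type I error: rejecting H₀ when it is true — concluding that an email is spam when in fact it is not. Consequence: a legitimate email is sent to the spam folder and the user misses it.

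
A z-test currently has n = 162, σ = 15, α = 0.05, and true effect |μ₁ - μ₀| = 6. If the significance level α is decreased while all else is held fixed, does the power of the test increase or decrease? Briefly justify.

Power decreases: a smaller α raises the critical value, so less of the H₁ sampling distribution falls in the rejection region.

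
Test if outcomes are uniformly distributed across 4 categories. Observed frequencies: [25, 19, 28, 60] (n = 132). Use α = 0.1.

Expected = 33 each. χ² = Σ(O-E)²/E = 30.727. df = 3, critical value = 6.251. Reject H₀.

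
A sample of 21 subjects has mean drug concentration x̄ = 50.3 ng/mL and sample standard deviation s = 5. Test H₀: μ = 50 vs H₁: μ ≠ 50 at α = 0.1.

t = (x̄ - μ₀)/(s/√n) = (50.3 - 50)/(5/√21) = 0.275. df = 20, critical t = ±1.725. Fail to reject H₀.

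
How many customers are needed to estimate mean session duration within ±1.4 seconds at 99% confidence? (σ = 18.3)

n = (z*σ/E)² = (2.576×18.3/1.4)² = 1133.8 → n = 1134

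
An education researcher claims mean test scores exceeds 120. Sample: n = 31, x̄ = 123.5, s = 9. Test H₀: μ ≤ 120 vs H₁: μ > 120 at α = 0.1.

t = (123.5 - 120)/(9/√31) = 2.165, df = 30. Critical t = 1.31. Reject H₀.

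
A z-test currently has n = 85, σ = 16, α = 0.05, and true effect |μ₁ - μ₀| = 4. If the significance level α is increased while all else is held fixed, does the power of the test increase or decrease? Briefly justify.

Power increases: a larger α lowers the critical value, so more of the H₁ sampling distribution falls in the rejection region.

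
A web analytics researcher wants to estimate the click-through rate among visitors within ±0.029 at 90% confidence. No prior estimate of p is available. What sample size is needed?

Conservative approach: use p = 0.5 (maximizes p(1-p) = 0.25). n = z²(0.25)/E² = 1.645²×0.25/0.029² = 804.4 → n = 805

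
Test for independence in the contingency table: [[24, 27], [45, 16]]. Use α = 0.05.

χ² = 8.379. df = 1, critical = 3.841. Reject H₀. Variables are dependent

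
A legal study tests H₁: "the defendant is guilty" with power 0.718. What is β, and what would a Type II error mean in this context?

β = 1 - power = 1 - 0.718 = 0.282. A Type II error is failing to reject H₀ when H₀ is false (false negative) — here, failing to conclude that the defendant is guilty when in fact it is true. Consequence: acquitting a guilty person.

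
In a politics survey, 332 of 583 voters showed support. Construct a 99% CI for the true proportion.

p̂ = 0.569. CI = p̂ ± z*√(p̂(1-p̂)/n) = (0.517, 0.622)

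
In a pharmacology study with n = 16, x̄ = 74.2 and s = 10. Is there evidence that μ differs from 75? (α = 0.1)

t = (x̄ - μ₀)/(s/√n) = (74.2 - 75)/(10/√16) = -0.32. df = 15, critical t = ±1.753. Fail to reject H₀.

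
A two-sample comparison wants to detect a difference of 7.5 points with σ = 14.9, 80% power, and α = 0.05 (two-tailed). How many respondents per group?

n per group = 2(z_α/2 + z_β)²σ²/d² = 2×(1.96 + 0.84)²×14.9²/7.5² = 61.9 → n = 62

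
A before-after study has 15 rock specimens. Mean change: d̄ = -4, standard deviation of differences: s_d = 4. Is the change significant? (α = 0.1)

t = d̄/(s_d/√n) = -4/(4/√15) = -3.873. df = 14, critical t = ±1.761. Reject H₀.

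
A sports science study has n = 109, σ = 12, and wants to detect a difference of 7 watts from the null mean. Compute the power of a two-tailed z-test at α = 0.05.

SE = σ/√n = 12/√109 = 1.149. Non-centrality λ = d/SE = 7/1.149 = 6.09. Power ≈ Φ(λ - z_{α/2}) = Φ(6.09 - 1.96) = Φ(4.13) = 1.0.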